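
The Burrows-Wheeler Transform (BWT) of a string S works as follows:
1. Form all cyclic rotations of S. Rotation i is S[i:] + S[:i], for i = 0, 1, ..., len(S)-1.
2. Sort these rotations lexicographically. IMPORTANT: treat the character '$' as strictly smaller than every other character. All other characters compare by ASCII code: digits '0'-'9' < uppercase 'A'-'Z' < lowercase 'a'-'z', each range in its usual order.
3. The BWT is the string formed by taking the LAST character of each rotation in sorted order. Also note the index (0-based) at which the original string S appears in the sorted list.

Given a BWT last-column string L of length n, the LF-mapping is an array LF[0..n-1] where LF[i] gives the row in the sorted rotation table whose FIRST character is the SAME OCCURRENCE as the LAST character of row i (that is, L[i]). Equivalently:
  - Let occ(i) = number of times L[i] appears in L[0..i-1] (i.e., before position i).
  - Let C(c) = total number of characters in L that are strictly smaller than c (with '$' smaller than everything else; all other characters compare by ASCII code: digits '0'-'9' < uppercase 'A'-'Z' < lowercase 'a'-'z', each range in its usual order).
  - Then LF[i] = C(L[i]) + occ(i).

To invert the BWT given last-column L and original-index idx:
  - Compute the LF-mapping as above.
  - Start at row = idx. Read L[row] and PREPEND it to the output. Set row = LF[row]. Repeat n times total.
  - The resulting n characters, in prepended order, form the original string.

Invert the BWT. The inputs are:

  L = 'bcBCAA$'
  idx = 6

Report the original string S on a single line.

Answer: cACBAb$

Derivation:
LF mapping: 5 6 3 4 1 2 0
Walk LF starting at row 6, prepending L[row]:
  step 1: row=6, L[6]='$', prepend. Next row=LF[6]=0
  step 2: row=0, L[0]='b', prepend. Next row=LF[0]=5
  step 3: row=5, L[5]='A', prepend. Next row=LF[5]=2
  step 4: row=2, L[2]='B', prepend. Next row=LF[2]=3
  step 5: row=3, L[3]='C', prepend. Next row=LF[3]=4
  step 6: row=4, L[4]='A', prepend. Next row=LF[4]=1
  step 7: row=1, L[1]='c', prepend. Next row=LF[1]=6
Reversed output: cACBAb$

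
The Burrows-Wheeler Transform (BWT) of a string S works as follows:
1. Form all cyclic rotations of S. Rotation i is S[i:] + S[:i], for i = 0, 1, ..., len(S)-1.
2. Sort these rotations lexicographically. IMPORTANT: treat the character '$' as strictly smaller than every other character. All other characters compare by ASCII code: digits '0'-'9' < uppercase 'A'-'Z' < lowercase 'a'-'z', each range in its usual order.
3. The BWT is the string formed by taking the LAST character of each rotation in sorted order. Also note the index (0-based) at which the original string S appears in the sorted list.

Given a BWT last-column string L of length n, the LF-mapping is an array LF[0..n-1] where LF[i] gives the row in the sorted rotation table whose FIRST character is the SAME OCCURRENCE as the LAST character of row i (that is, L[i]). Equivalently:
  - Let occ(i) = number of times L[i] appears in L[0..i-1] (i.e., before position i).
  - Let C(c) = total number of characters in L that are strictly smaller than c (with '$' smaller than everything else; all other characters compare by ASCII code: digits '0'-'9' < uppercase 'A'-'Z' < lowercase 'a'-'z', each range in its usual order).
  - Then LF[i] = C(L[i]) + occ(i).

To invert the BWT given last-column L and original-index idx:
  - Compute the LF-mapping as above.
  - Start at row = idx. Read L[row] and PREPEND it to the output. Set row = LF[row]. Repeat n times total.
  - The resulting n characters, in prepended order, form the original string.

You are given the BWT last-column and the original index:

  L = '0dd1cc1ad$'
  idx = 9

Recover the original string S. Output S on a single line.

Answer: dd11ccad0$

Derivation:
LF mapping: 1 7 8 2 5 6 3 4 9 0
Walk LF starting at row 9, prepending L[row]:
  step 1: row=9, L[9]='$', prepend. Next row=LF[9]=0
  step 2: row=0, L[0]='0', prepend. Next row=LF[0]=1
  step 3: row=1, L[1]='d', prepend. Next row=LF[1]=7
  step 4: row=7, L[7]='a', prepend. Next row=LF[7]=4
  step 5: row=4, L[4]='c', prepend. Next row=LF[4]=5
  step 6: row=5, L[5]='c', prepend. Next row=LF[5]=6
  step 7: row=6, L[6]='1', prepend. Next row=LF[6]=3
  step 8: row=3, L[3]='1', prepend. Next row=LF[3]=2
  step 9: row=2, L[2]='d', prepend. Next row=LF[2]=8
  step 10: row=8, L[8]='d', prepend. Next row=LF[8]=9
Reversed output: dd11ccad0$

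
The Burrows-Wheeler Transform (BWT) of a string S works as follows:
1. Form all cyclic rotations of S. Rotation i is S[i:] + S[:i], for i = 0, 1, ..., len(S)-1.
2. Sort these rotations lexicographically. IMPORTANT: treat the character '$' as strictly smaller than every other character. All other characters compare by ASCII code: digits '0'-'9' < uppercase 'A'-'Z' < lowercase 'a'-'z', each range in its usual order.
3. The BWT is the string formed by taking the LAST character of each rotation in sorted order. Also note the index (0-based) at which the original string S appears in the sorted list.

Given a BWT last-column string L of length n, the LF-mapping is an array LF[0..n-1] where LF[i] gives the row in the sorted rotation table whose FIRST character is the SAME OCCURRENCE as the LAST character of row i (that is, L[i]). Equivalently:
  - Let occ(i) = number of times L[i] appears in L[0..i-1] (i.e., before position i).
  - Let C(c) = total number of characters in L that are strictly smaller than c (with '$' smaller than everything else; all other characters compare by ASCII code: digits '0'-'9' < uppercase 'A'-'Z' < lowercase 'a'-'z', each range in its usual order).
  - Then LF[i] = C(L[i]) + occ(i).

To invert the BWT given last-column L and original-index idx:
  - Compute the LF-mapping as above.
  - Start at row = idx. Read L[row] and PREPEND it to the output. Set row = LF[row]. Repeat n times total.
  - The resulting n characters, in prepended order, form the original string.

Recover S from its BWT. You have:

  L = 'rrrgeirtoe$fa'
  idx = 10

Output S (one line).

Answer: refrigerator$

Derivation:
LF mapping: 8 9 10 5 2 6 11 12 7 3 0 4 1
Walk LF starting at row 10, prepending L[row]:
  step 1: row=10, L[10]='$', prepend. Next row=LF[10]=0
  step 2: row=0, L[0]='r', prepend. Next row=LF[0]=8
  step 3: row=8, L[8]='o', prepend. Next row=LF[8]=7
  step 4: row=7, L[7]='t', prepend. Next row=LF[7]=12
  step 5: row=12, L[12]='a', prepend. Next row=LF[12]=1
  step 6: row=1, L[1]='r', prepend. Next row=LF[1]=9
  step 7: row=9, L[9]='e', prepend. Next row=LF[9]=3
  step 8: row=3, L[3]='g', prepend. Next row=LF[3]=5
  step 9: row=5, L[5]='i', prepend. Next row=LF[5]=6
  step 10: row=6, L[6]='r', prepend. Next row=LF[6]=11
  step 11: row=11, L[11]='f', prepend. Next row=LF[11]=4
  step 12: row=4, L[4]='e', prepend. Next row=LF[4]=2
  step 13: row=2, L[2]='r', prepend. Next row=LF[2]=10
Reversed output: refrigerator$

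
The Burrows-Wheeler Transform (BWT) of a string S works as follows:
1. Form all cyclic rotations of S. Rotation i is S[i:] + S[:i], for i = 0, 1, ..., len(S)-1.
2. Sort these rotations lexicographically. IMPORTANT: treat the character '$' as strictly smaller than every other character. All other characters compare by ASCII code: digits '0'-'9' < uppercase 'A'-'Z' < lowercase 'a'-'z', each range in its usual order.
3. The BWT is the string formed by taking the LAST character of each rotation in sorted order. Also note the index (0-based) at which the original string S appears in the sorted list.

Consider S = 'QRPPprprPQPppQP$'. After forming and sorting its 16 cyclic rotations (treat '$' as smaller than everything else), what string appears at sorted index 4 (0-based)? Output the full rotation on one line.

Answer: PppQP$QRPPprprPQ

Derivation:
All 16 rotations (rotation i = S[i:]+S[:i]):
  rot[0] = QRPPprprPQPppQP$
  rot[1] = RPPprprPQPppQP$Q
  rot[2] = PPprprPQPppQP$QR
  rot[3] = PprprPQPppQP$QRP
  rot[4] = prprPQPppQP$QRPP
  rot[5] = rprPQPppQP$QRPPp
  rot[6] = prPQPppQP$QRPPpr
  rot[7] = rPQPppQP$QRPPprp
  rot[8] = PQPppQP$QRPPprpr
  rot[9] = QPppQP$QRPPprprP
  rot[10] = PppQP$QRPPprprPQ
  rot[11] = ppQP$QRPPprprPQP
  rot[12] = pQP$QRPPprprPQPp
  rot[13] = QP$QRPPprprPQPpp
  rot[14] = P$QRPPprprPQPppQ
  rot[15] = $QRPPprprPQPppQP
Sorted (with $ < everything):
  sorted[0] = $QRPPprprPQPppQP
  sorted[1] = P$QRPPprprPQPppQ
  sorted[2] = PPprprPQPppQP$QR
  sorted[3] = PQPppQP$QRPPprpr
  sorted[4] = PppQP$QRPPprprPQ
  sorted[5] = PprprPQPppQP$QRP
  sorted[6] = QP$QRPPprprPQPpp
  sorted[7] = QPppQP$QRPPprprP
  sorted[8] = QRPPprprPQPppQP$
  sorted[9] = RPPprprPQPppQP$Q
  sorted[10] = pQP$QRPPprprPQPp
  sorted[11] = ppQP$QRPPprprPQP
  sorted[12] = prPQPppQP$QRPPpr
  sorted[13] = prprPQPppQP$QRPP
  sorted[14] = rPQPppQP$QRPPprp
  sorted[15] = rprPQPppQP$QRPPp
sorted[4] = PppQP$QRPPprprPQ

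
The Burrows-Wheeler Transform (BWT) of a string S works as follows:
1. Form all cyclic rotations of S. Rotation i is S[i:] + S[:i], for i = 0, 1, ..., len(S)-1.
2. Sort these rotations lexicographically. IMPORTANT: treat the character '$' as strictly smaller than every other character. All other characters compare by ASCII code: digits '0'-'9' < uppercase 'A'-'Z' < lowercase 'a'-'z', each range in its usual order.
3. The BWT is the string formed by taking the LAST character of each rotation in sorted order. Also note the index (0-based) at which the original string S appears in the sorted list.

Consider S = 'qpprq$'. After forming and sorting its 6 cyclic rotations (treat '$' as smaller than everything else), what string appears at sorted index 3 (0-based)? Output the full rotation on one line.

All 6 rotations (rotation i = S[i:]+S[:i]):
  rot[0] = qpprq$
  rot[1] = pprq$q
  rot[2] = prq$qp
  rot[3] = rq$qpp
  rot[4] = q$qppr
  rot[5] = $qpprq
Sorted (with $ < everything):
  sorted[0] = $qpprq
  sorted[1] = pprq$q
  sorted[2] = prq$qp
  sorted[3] = q$qppr
  sorted[4] = qpprq$
  sorted[5] = rq$qpp
sorted[3] = q$qppr

Answer: q$qppr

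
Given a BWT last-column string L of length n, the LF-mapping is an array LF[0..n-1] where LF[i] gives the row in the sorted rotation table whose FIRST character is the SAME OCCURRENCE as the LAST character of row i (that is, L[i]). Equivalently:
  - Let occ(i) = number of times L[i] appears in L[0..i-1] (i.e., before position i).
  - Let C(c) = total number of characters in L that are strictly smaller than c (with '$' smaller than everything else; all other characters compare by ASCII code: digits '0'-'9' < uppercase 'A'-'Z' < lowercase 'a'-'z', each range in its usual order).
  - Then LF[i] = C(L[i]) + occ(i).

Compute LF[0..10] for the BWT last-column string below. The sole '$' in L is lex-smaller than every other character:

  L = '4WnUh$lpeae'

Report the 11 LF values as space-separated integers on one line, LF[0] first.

Answer: 1 3 9 2 7 0 8 10 5 4 6

Derivation:
Char counts: '$':1, '4':1, 'U':1, 'W':1, 'a':1, 'e':2, 'h':1, 'l':1, 'n':1, 'p':1
C (first-col start): C('$')=0, C('4')=1, C('U')=2, C('W')=3, C('a')=4, C('e')=5, C('h')=7, C('l')=8, C('n')=9, C('p')=10
L[0]='4': occ=0, LF[0]=C('4')+0=1+0=1
L[1]='W': occ=0, LF[1]=C('W')+0=3+0=3
L[2]='n': occ=0, LF[2]=C('n')+0=9+0=9
L[3]='U': occ=0, LF[3]=C('U')+0=2+0=2
L[4]='h': occ=0, LF[4]=C('h')+0=7+0=7
L[5]='$': occ=0, LF[5]=C('$')+0=0+0=0
L[6]='l': occ=0, LF[6]=C('l')+0=8+0=8
L[7]='p': occ=0, LF[7]=C('p')+0=10+0=10
L[8]='e': occ=0, LF[8]=C('e')+0=5+0=5
L[9]='a': occ=0, LF[9]=C('a')+0=4+0=4
L[10]='e': occ=1, LF[10]=C('e')+1=5+1=6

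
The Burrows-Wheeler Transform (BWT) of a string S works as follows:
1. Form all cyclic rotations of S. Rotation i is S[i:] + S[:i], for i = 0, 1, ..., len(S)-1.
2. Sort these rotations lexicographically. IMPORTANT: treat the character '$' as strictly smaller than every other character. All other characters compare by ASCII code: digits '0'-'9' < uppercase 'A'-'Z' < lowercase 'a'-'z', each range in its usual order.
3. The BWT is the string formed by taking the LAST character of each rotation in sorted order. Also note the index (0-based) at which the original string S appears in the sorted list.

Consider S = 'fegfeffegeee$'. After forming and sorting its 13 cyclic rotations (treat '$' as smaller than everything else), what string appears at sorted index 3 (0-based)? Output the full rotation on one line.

Answer: eee$fegfeffeg

Derivation:
All 13 rotations (rotation i = S[i:]+S[:i]):
  rot[0] = fegfeffegeee$
  rot[1] = egfeffegeee$f
  rot[2] = gfeffegeee$fe
  rot[3] = feffegeee$feg
  rot[4] = effegeee$fegf
  rot[5] = ffegeee$fegfe
  rot[6] = fegeee$fegfef
  rot[7] = egeee$fegfeff
  rot[8] = geee$fegfeffe
  rot[9] = eee$fegfeffeg
  rot[10] = ee$fegfeffege
  rot[11] = e$fegfeffegee
  rot[12] = $fegfeffegeee
Sorted (with $ < everything):
  sorted[0] = $fegfeffegeee
  sorted[1] = e$fegfeffegee
  sorted[2] = ee$fegfeffege
  sorted[3] = eee$fegfeffeg
  sorted[4] = effegeee$fegf
  sorted[5] = egeee$fegfeff
  sorted[6] = egfeffegeee$f
  sorted[7] = feffegeee$feg
  sorted[8] = fegeee$fegfef
  sorted[9] = fegfeffegeee$
  sorted[10] = ffegeee$fegfe
  sorted[11] = geee$fegfeffe
  sorted[12] = gfeffegeee$fe
sorted[3] = eee$fegfeffeg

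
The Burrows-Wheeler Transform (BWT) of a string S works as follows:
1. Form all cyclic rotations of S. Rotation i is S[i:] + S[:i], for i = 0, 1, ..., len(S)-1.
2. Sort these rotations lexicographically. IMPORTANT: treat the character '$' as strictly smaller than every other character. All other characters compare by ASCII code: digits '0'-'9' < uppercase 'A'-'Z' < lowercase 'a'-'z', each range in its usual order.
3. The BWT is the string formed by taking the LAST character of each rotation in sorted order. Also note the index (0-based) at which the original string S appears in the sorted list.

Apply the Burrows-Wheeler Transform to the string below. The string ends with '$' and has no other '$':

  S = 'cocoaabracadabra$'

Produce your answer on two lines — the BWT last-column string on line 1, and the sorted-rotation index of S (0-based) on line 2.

All 17 rotations (rotation i = S[i:]+S[:i]):
  rot[0] = cocoaabracadabra$
  rot[1] = ocoaabracadabra$c
  rot[2] = coaabracadabra$co
  rot[3] = oaabracadabra$coc
  rot[4] = aabracadabra$coco
  rot[5] = abracadabra$cocoa
  rot[6] = bracadabra$cocoaa
  rot[7] = racadabra$cocoaab
  rot[8] = acadabra$cocoaabr
  rot[9] = cadabra$cocoaabra
  rot[10] = adabra$cocoaabrac
  rot[11] = dabra$cocoaabraca
  rot[12] = abra$cocoaabracad
  rot[13] = bra$cocoaabracada
  rot[14] = ra$cocoaabracadab
  rot[15] = a$cocoaabracadabr
  rot[16] = $cocoaabracadabra
Sorted (with $ < everything):
  sorted[0] = $cocoaabracadabra  (last char: 'a')
  sorted[1] = a$cocoaabracadabr  (last char: 'r')
  sorted[2] = aabracadabra$coco  (last char: 'o')
  sorted[3] = abra$cocoaabracad  (last char: 'd')
  sorted[4] = abracadabra$cocoa  (last char: 'a')
  sorted[5] = acadabra$cocoaabr  (last char: 'r')
  sorted[6] = adabra$cocoaabrac  (last char: 'c')
  sorted[7] = bra$cocoaabracada  (last char: 'a')
  sorted[8] = bracadabra$cocoaa  (last char: 'a')
  sorted[9] = cadabra$cocoaabra  (last char: 'a')
  sorted[10] = coaabracadabra$co  (last char: 'o')
  sorted[11] = cocoaabracadabra$  (last char: '$')
  sorted[12] = dabra$cocoaabraca  (last char: 'a')
  sorted[13] = oaabracadabra$coc  (last char: 'c')
  sorted[14] = ocoaabracadabra$c  (last char: 'c')
  sorted[15] = ra$cocoaabracadab  (last char: 'b')
  sorted[16] = racadabra$cocoaab  (last char: 'b')
Last column: arodarcaaao$accbb
Original string S is at sorted index 11

Answer: arodarcaaao$accbb
11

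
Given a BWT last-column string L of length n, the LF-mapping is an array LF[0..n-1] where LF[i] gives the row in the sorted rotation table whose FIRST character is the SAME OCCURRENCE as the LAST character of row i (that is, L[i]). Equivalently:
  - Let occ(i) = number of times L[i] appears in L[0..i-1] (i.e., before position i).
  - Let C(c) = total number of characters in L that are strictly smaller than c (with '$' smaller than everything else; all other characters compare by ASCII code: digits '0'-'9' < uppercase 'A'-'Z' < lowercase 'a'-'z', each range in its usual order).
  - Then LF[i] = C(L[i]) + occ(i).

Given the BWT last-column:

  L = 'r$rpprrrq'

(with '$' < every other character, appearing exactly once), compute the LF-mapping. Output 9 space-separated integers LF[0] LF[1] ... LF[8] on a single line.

Answer: 4 0 5 1 2 6 7 8 3

Derivation:
Char counts: '$':1, 'p':2, 'q':1, 'r':5
C (first-col start): C('$')=0, C('p')=1, C('q')=3, C('r')=4
L[0]='r': occ=0, LF[0]=C('r')+0=4+0=4
L[1]='$': occ=0, LF[1]=C('$')+0=0+0=0
L[2]='r': occ=1, LF[2]=C('r')+1=4+1=5
L[3]='p': occ=0, LF[3]=C('p')+0=1+0=1
L[4]='p': occ=1, LF[4]=C('p')+1=1+1=2
L[5]='r': occ=2, LF[5]=C('r')+2=4+2=6
L[6]='r': occ=3, LF[6]=C('r')+3=4+3=7
L[7]='r': occ=4, LF[7]=C('r')+4=4+4=8
L[8]='q': occ=0, LF[8]=C('q')+0=3+0=3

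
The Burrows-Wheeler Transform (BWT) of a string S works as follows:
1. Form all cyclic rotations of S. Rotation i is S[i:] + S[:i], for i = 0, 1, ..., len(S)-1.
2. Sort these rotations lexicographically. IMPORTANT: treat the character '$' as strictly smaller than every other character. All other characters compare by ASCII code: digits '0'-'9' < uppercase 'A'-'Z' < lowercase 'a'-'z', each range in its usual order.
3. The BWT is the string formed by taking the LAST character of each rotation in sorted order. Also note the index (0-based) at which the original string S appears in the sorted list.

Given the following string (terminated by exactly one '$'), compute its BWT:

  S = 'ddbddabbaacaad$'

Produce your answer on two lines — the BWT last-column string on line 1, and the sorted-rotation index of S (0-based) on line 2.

Answer: dbcdaabadaaddb$
14

Derivation:
All 15 rotations (rotation i = S[i:]+S[:i]):
  rot[0] = ddbddabbaacaad$
  rot[1] = dbddabbaacaad$d
  rot[2] = bddabbaacaad$dd
  rot[3] = ddabbaacaad$ddb
  rot[4] = dabbaacaad$ddbd
  rot[5] = abbaacaad$ddbdd
  rot[6] = bbaacaad$ddbdda
  rot[7] = baacaad$ddbddab
  rot[8] = aacaad$ddbddabb
  rot[9] = acaad$ddbddabba
  rot[10] = caad$ddbddabbaa
  rot[11] = aad$ddbddabbaac
  rot[12] = ad$ddbddabbaaca
  rot[13] = d$ddbddabbaacaa
  rot[14] = $ddbddabbaacaad
Sorted (with $ < everything):
  sorted[0] = $ddbddabbaacaad  (last char: 'd')
  sorted[1] = aacaad$ddbddabb  (last char: 'b')
  sorted[2] = aad$ddbddabbaac  (last char: 'c')
  sorted[3] = abbaacaad$ddbdd  (last char: 'd')
  sorted[4] = acaad$ddbddabba  (last char: 'a')
  sorted[5] = ad$ddbddabbaaca  (last char: 'a')
  sorted[6] = baacaad$ddbddab  (last char: 'b')
  sorted[7] = bbaacaad$ddbdda  (last char: 'a')
  sorted[8] = bddabbaacaad$dd  (last char: 'd')
  sorted[9] = caad$ddbddabbaa  (last char: 'a')
  sorted[10] = d$ddbddabbaacaa  (last char: 'a')
  sorted[11] = dabbaacaad$ddbd  (last char: 'd')
  sorted[12] = dbddabbaacaad$d  (last char: 'd')
  sorted[13] = ddabbaacaad$ddb  (last char: 'b')
  sorted[14] = ddbddabbaacaad$  (last char: '$')
Last column: dbcdaabadaaddb$
Original string S is at sorted index 14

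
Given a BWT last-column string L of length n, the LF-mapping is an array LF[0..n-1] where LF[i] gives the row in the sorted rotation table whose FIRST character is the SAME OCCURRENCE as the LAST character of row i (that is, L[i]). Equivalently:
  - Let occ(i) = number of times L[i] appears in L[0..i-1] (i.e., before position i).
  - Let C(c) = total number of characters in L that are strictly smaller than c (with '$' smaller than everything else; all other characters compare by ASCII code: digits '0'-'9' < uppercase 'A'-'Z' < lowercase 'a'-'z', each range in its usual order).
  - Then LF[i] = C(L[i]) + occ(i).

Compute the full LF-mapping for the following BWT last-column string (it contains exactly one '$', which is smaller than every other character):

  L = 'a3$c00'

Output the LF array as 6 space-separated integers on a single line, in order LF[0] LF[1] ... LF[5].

Char counts: '$':1, '0':2, '3':1, 'a':1, 'c':1
C (first-col start): C('$')=0, C('0')=1, C('3')=3, C('a')=4, C('c')=5
L[0]='a': occ=0, LF[0]=C('a')+0=4+0=4
L[1]='3': occ=0, LF[1]=C('3')+0=3+0=3
L[2]='$': occ=0, LF[2]=C('$')+0=0+0=0
L[3]='c': occ=0, LF[3]=C('c')+0=5+0=5
L[4]='0': occ=0, LF[4]=C('0')+0=1+0=1
L[5]='0': occ=1, LF[5]=C('0')+1=1+1=2

Answer: 4 3 0 5 1 2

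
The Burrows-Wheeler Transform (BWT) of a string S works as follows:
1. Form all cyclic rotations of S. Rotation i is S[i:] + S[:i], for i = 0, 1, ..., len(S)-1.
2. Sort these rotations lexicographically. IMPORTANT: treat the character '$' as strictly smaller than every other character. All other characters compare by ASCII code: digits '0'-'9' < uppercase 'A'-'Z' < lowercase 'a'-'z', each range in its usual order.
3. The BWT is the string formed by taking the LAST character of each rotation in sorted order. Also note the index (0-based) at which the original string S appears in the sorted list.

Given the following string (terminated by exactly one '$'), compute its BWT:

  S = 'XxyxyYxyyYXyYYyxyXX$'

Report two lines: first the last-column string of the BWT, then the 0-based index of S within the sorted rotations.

All 20 rotations (rotation i = S[i:]+S[:i]):
  rot[0] = XxyxyYxyyYXyYYyxyXX$
  rot[1] = xyxyYxyyYXyYYyxyXX$X
  rot[2] = yxyYxyyYXyYYyxyXX$Xx
  rot[3] = xyYxyyYXyYYyxyXX$Xxy
  rot[4] = yYxyyYXyYYyxyXX$Xxyx
  rot[5] = YxyyYXyYYyxyXX$Xxyxy
  rot[6] = xyyYXyYYyxyXX$XxyxyY
  rot[7] = yyYXyYYyxyXX$XxyxyYx
  rot[8] = yYXyYYyxyXX$XxyxyYxy
  rot[9] = YXyYYyxyXX$XxyxyYxyy
  rot[10] = XyYYyxyXX$XxyxyYxyyY
  rot[11] = yYYyxyXX$XxyxyYxyyYX
  rot[12] = YYyxyXX$XxyxyYxyyYXy
  rot[13] = YyxyXX$XxyxyYxyyYXyY
  rot[14] = yxyXX$XxyxyYxyyYXyYY
  rot[15] = xyXX$XxyxyYxyyYXyYYy
  rot[16] = yXX$XxyxyYxyyYXyYYyx
  rot[17] = XX$XxyxyYxyyYXyYYyxy
  rot[18] = X$XxyxyYxyyYXyYYyxyX
  rot[19] = $XxyxyYxyyYXyYYyxyXX
Sorted (with $ < everything):
  sorted[0] = $XxyxyYxyyYXyYYyxyXX  (last char: 'X')
  sorted[1] = X$XxyxyYxyyYXyYYyxyX  (last char: 'X')
  sorted[2] = XX$XxyxyYxyyYXyYYyxy  (last char: 'y')
  sorted[3] = XxyxyYxyyYXyYYyxyXX$  (last char: '$')
  sorted[4] = XyYYyxyXX$XxyxyYxyyY  (last char: 'Y')
  sorted[5] = YXyYYyxyXX$XxyxyYxyy  (last char: 'y')
  sorted[6] = YYyxyXX$XxyxyYxyyYXy  (last char: 'y')
  sorted[7] = YxyyYXyYYyxyXX$Xxyxy  (last char: 'y')
  sorted[8] = YyxyXX$XxyxyYxyyYXyY  (last char: 'Y')
  sorted[9] = xyXX$XxyxyYxyyYXyYYy  (last char: 'y')
  sorted[10] = xyYxyyYXyYYyxyXX$Xxy  (last char: 'y')
  sorted[11] = xyxyYxyyYXyYYyxyXX$X  (last char: 'X')
  sorted[12] = xyyYXyYYyxyXX$XxyxyY  (last char: 'Y')
  sorted[13] = yXX$XxyxyYxyyYXyYYyx  (last char: 'x')
  sorted[14] = yYXyYYyxyXX$XxyxyYxy  (last char: 'y')
  sorted[15] = yYYyxyXX$XxyxyYxyyYX  (last char: 'X')
  sorted[16] = yYxyyYXyYYyxyXX$Xxyx  (last char: 'x')
  sorted[17] = yxyXX$XxyxyYxyyYXyYY  (last char: 'Y')
  sorted[18] = yxyYxyyYXyYYyxyXX$Xx  (last char: 'x')
  sorted[19] = yyYXyYYyxyXX$XxyxyYx  (last char: 'x')
Last column: XXy$YyyyYyyXYxyXxYxx
Original string S is at sorted index 3

Answer: XXy$YyyyYyyXYxyXxYxx
3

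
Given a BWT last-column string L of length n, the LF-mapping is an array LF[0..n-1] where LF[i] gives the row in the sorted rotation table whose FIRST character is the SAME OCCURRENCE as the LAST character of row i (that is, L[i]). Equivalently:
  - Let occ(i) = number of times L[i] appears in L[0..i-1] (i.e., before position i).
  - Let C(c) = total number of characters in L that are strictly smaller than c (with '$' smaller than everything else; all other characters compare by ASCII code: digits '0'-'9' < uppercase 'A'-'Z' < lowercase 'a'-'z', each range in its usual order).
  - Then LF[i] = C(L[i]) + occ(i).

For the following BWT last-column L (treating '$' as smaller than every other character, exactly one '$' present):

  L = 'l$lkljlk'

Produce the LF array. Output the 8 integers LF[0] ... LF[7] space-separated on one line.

Char counts: '$':1, 'j':1, 'k':2, 'l':4
C (first-col start): C('$')=0, C('j')=1, C('k')=2, C('l')=4
L[0]='l': occ=0, LF[0]=C('l')+0=4+0=4
L[1]='$': occ=0, LF[1]=C('$')+0=0+0=0
L[2]='l': occ=1, LF[2]=C('l')+1=4+1=5
L[3]='k': occ=0, LF[3]=C('k')+0=2+0=2
L[4]='l': occ=2, LF[4]=C('l')+2=4+2=6
L[5]='j': occ=0, LF[5]=C('j')+0=1+0=1
L[6]='l': occ=3, LF[6]=C('l')+3=4+3=7
L[7]='k': occ=1, LF[7]=C('k')+1=2+1=3

Answer: 4 0 5 2 6 1 7 3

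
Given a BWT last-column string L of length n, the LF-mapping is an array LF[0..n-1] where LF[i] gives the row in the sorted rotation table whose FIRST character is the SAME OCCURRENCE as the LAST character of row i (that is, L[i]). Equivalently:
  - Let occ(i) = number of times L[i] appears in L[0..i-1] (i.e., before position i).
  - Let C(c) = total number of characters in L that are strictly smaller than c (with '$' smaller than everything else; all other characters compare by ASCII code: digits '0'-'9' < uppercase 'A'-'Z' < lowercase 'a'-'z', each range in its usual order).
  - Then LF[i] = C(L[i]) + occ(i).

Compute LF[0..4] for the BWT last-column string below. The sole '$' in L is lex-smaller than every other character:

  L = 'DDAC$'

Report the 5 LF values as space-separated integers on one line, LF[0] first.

Char counts: '$':1, 'A':1, 'C':1, 'D':2
C (first-col start): C('$')=0, C('A')=1, C('C')=2, C('D')=3
L[0]='D': occ=0, LF[0]=C('D')+0=3+0=3
L[1]='D': occ=1, LF[1]=C('D')+1=3+1=4
L[2]='A': occ=0, LF[2]=C('A')+0=1+0=1
L[3]='C': occ=0, LF[3]=C('C')+0=2+0=2
L[4]='$': occ=0, LF[4]=C('$')+0=0+0=0

Answer: 3 4 1 2 0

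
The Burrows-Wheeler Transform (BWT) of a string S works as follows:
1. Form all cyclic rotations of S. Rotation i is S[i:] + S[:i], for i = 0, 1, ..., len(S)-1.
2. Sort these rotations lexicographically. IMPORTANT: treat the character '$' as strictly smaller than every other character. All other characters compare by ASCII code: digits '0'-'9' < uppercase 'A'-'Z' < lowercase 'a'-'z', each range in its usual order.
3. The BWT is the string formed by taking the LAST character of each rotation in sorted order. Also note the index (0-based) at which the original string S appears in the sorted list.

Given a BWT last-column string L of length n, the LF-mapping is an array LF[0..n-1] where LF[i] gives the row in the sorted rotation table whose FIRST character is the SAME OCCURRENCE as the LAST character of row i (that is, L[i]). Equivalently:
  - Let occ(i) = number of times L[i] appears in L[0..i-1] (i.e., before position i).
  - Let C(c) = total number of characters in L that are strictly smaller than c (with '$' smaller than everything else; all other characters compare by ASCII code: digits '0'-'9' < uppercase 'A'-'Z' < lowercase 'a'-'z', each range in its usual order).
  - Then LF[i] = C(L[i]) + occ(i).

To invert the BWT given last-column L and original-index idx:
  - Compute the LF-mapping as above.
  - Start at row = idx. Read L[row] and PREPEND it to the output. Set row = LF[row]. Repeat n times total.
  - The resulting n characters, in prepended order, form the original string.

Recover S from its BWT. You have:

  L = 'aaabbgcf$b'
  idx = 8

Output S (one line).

Answer: fcbgbbaaa$

Derivation:
LF mapping: 1 2 3 4 5 9 7 8 0 6
Walk LF starting at row 8, prepending L[row]:
  step 1: row=8, L[8]='$', prepend. Next row=LF[8]=0
  step 2: row=0, L[0]='a', prepend. Next row=LF[0]=1
  step 3: row=1, L[1]='a', prepend. Next row=LF[1]=2
  step 4: row=2, L[2]='a', prepend. Next row=LF[2]=3
  step 5: row=3, L[3]='b', prepend. Next row=LF[3]=4
  step 6: row=4, L[4]='b', prepend. Next row=LF[4]=5
  step 7: row=5, L[5]='g', prepend. Next row=LF[5]=9
  step 8: row=9, L[9]='b', prepend. Next row=LF[9]=6
  step 9: row=6, L[6]='c', prepend. Next row=LF[6]=7
  step 10: row=7, L[7]='f', prepend. Next row=LF[7]=8
Reversed output: fcbgbbaaa$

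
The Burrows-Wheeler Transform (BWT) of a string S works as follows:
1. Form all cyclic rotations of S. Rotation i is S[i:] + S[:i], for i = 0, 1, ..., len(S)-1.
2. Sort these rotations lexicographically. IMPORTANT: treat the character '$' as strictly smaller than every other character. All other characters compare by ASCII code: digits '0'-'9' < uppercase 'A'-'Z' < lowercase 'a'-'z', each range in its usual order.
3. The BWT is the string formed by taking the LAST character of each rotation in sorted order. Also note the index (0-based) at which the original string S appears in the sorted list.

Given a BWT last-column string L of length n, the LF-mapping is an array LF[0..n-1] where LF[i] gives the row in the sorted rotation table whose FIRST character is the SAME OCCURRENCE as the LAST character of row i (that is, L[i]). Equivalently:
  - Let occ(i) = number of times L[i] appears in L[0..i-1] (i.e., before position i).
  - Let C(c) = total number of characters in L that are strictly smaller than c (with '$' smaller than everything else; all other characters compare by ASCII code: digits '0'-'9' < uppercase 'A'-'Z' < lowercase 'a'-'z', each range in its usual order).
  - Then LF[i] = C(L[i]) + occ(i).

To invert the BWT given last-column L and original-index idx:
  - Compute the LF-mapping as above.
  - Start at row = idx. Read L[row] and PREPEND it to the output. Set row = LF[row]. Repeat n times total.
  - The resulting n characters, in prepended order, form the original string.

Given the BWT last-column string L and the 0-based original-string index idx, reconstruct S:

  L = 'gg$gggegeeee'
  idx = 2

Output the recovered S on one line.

LF mapping: 6 7 0 8 9 10 1 11 2 3 4 5
Walk LF starting at row 2, prepending L[row]:
  step 1: row=2, L[2]='$', prepend. Next row=LF[2]=0
  step 2: row=0, L[0]='g', prepend. Next row=LF[0]=6
  step 3: row=6, L[6]='e', prepend. Next row=LF[6]=1
  step 4: row=1, L[1]='g', prepend. Next row=LF[1]=7
  step 5: row=7, L[7]='g', prepend. Next row=LF[7]=11
  step 6: row=11, L[11]='e', prepend. Next row=LF[11]=5
  step 7: row=5, L[5]='g', prepend. Next row=LF[5]=10
  step 8: row=10, L[10]='e', prepend. Next row=LF[10]=4
  step 9: row=4, L[4]='g', prepend. Next row=LF[4]=9
  step 10: row=9, L[9]='e', prepend. Next row=LF[9]=3
  step 11: row=3, L[3]='g', prepend. Next row=LF[3]=8
  step 12: row=8, L[8]='e', prepend. Next row=LF[8]=2
Reversed output: egegegeggeg$

Answer: egegegeggeg$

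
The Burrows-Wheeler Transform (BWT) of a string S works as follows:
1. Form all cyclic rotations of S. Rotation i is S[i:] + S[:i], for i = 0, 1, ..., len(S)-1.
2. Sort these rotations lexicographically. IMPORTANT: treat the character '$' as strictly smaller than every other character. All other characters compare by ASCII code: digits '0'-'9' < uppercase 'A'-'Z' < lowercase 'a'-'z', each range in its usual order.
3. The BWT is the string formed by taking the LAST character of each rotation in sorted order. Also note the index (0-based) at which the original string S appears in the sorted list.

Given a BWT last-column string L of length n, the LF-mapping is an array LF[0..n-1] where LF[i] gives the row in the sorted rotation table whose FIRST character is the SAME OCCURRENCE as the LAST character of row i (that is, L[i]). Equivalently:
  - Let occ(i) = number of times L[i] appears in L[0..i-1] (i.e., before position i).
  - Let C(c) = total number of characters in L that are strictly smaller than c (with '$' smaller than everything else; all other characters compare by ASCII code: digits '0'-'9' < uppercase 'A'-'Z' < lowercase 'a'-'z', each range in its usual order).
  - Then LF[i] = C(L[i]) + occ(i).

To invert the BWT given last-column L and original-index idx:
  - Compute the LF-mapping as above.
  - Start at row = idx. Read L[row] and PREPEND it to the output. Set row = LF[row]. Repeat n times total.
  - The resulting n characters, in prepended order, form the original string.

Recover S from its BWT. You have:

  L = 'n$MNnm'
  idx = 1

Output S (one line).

LF mapping: 4 0 1 2 5 3
Walk LF starting at row 1, prepending L[row]:
  step 1: row=1, L[1]='$', prepend. Next row=LF[1]=0
  step 2: row=0, L[0]='n', prepend. Next row=LF[0]=4
  step 3: row=4, L[4]='n', prepend. Next row=LF[4]=5
  step 4: row=5, L[5]='m', prepend. Next row=LF[5]=3
  step 5: row=3, L[3]='N', prepend. Next row=LF[3]=2
  step 6: row=2, L[2]='M', prepend. Next row=LF[2]=1
Reversed output: MNmnn$

Answer: MNmnn$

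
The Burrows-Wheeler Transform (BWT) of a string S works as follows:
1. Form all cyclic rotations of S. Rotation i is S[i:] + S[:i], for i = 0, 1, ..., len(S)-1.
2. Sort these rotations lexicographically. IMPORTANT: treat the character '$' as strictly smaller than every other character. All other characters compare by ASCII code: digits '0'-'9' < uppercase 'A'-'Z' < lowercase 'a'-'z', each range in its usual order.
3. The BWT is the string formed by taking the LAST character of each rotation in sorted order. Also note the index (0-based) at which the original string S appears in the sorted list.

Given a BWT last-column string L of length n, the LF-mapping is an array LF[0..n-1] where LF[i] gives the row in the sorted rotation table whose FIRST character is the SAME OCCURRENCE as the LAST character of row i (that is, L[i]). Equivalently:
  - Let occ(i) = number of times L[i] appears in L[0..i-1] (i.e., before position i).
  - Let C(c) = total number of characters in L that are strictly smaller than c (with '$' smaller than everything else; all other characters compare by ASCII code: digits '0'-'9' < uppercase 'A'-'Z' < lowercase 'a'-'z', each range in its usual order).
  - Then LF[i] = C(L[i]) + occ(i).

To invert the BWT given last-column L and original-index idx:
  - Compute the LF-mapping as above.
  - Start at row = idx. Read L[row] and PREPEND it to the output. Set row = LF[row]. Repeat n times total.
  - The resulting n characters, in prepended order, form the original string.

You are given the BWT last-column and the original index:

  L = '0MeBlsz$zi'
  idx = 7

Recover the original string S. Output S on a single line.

LF mapping: 1 3 4 2 6 7 8 0 9 5
Walk LF starting at row 7, prepending L[row]:
  step 1: row=7, L[7]='$', prepend. Next row=LF[7]=0
  step 2: row=0, L[0]='0', prepend. Next row=LF[0]=1
  step 3: row=1, L[1]='M', prepend. Next row=LF[1]=3
  step 4: row=3, L[3]='B', prepend. Next row=LF[3]=2
  step 5: row=2, L[2]='e', prepend. Next row=LF[2]=4
  step 6: row=4, L[4]='l', prepend. Next row=LF[4]=6
  step 7: row=6, L[6]='z', prepend. Next row=LF[6]=8
  step 8: row=8, L[8]='z', prepend. Next row=LF[8]=9
  step 9: row=9, L[9]='i', prepend. Next row=LF[9]=5
  step 10: row=5, L[5]='s', prepend. Next row=LF[5]=7
Reversed output: sizzleBM0$

Answer: sizzleBM0$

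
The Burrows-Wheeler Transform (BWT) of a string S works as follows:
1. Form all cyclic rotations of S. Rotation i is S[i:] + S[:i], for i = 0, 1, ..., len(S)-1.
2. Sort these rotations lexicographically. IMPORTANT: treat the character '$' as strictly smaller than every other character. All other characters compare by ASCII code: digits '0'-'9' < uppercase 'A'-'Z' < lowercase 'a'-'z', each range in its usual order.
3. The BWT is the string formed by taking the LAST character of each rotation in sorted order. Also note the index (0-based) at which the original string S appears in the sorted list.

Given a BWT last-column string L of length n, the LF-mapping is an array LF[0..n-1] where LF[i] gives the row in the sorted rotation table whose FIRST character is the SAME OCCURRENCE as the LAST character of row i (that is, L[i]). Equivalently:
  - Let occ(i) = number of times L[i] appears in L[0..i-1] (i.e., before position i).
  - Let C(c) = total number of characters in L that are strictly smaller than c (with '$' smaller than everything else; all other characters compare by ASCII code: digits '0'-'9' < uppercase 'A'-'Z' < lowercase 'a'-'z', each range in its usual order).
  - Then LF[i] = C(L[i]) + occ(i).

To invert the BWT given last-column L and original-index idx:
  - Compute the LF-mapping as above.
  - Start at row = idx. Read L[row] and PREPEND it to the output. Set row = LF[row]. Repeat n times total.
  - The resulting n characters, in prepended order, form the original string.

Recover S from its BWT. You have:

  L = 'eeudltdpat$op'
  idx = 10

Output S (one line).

Answer: teapotpuddle$

Derivation:
LF mapping: 4 5 12 2 6 10 3 8 1 11 0 7 9
Walk LF starting at row 10, prepending L[row]:
  step 1: row=10, L[10]='$', prepend. Next row=LF[10]=0
  step 2: row=0, L[0]='e', prepend. Next row=LF[0]=4
  step 3: row=4, L[4]='l', prepend. Next row=LF[4]=6
  step 4: row=6, L[6]='d', prepend. Next row=LF[6]=3
  step 5: row=3, L[3]='d', prepend. Next row=LF[3]=2
  step 6: row=2, L[2]='u', prepend. Next row=LF[2]=12
  step 7: row=12, L[12]='p', prepend. Next row=LF[12]=9
  step 8: row=9, L[9]='t', prepend. Next row=LF[9]=11
  step 9: row=11, L[11]='o', prepend. Next row=LF[11]=7
  step 10: row=7, L[7]='p', prepend. Next row=LF[7]=8
  step 11: row=8, L[8]='a', prepend. Next row=LF[8]=1
  step 12: row=1, L[1]='e', prepend. Next row=LF[1]=5
  step 13: row=5, L[5]='t', prepend. Next row=LF[5]=10
Reversed output: teapotpuddle$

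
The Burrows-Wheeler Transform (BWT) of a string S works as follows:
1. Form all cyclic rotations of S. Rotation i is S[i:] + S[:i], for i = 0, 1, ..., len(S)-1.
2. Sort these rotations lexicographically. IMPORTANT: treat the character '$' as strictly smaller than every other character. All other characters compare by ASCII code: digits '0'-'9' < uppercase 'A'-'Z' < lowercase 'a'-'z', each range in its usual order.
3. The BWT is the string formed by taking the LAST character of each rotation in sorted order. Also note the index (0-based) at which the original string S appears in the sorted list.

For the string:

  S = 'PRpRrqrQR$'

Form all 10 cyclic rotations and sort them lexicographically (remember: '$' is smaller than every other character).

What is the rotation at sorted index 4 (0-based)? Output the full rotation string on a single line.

All 10 rotations (rotation i = S[i:]+S[:i]):
  rot[0] = PRpRrqrQR$
  rot[1] = RpRrqrQR$P
  rot[2] = pRrqrQR$PR
  rot[3] = RrqrQR$PRp
  rot[4] = rqrQR$PRpR
  rot[5] = qrQR$PRpRr
  rot[6] = rQR$PRpRrq
  rot[7] = QR$PRpRrqr
  rot[8] = R$PRpRrqrQ
  rot[9] = $PRpRrqrQR
Sorted (with $ < everything):
  sorted[0] = $PRpRrqrQR
  sorted[1] = PRpRrqrQR$
  sorted[2] = QR$PRpRrqr
  sorted[3] = R$PRpRrqrQ
  sorted[4] = RpRrqrQR$P
  sorted[5] = RrqrQR$PRp
  sorted[6] = pRrqrQR$PR
  sorted[7] = qrQR$PRpRr
  sorted[8] = rQR$PRpRrq
  sorted[9] = rqrQR$PRpR
sorted[4] = RpRrqrQR$P

Answer: RpRrqrQR$P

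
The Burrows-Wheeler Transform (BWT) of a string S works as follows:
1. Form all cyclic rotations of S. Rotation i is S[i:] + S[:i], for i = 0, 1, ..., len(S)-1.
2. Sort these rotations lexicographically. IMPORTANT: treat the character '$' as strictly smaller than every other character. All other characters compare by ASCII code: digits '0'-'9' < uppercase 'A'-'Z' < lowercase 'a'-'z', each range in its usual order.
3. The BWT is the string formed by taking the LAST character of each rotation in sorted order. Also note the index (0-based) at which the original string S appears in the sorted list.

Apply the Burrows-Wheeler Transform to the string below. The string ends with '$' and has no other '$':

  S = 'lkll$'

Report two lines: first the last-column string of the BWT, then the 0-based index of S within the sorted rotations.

All 5 rotations (rotation i = S[i:]+S[:i]):
  rot[0] = lkll$
  rot[1] = kll$l
  rot[2] = ll$lk
  rot[3] = l$lkl
  rot[4] = $lkll
Sorted (with $ < everything):
  sorted[0] = $lkll  (last char: 'l')
  sorted[1] = kll$l  (last char: 'l')
  sorted[2] = l$lkl  (last char: 'l')
  sorted[3] = lkll$  (last char: '$')
  sorted[4] = ll$lk  (last char: 'k')
Last column: lll$k
Original string S is at sorted index 3

Answer: lll$k
3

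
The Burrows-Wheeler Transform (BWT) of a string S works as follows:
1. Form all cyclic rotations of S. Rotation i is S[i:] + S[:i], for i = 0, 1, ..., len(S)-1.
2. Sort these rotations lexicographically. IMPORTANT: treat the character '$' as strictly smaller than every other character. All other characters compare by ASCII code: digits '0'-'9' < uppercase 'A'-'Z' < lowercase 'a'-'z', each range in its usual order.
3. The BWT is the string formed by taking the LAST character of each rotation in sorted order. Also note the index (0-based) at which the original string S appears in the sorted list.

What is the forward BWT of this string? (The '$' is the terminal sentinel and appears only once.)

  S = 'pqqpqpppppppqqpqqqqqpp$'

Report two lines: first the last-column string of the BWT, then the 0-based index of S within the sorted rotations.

Answer: ppqqpppppq$pqqpqqqppqqp
10

Derivation:
All 23 rotations (rotation i = S[i:]+S[:i]):
  rot[0] = pqqpqpppppppqqpqqqqqpp$
  rot[1] = qqpqpppppppqqpqqqqqpp$p
  rot[2] = qpqpppppppqqpqqqqqpp$pq
  rot[3] = pqpppppppqqpqqqqqpp$pqq
  rot[4] = qpppppppqqpqqqqqpp$pqqp
  rot[5] = pppppppqqpqqqqqpp$pqqpq
  rot[6] = ppppppqqpqqqqqpp$pqqpqp
  rot[7] = pppppqqpqqqqqpp$pqqpqpp
  rot[8] = ppppqqpqqqqqpp$pqqpqppp
  rot[9] = pppqqpqqqqqpp$pqqpqpppp
  rot[10] = ppqqpqqqqqpp$pqqpqppppp
  rot[11] = pqqpqqqqqpp$pqqpqpppppp
  rot[12] = qqpqqqqqpp$pqqpqppppppp
  rot[13] = qpqqqqqpp$pqqpqpppppppq
  rot[14] = pqqqqqpp$pqqpqpppppppqq
  rot[15] = qqqqqpp$pqqpqpppppppqqp
  rot[16] = qqqqpp$pqqpqpppppppqqpq
  rot[17] = qqqpp$pqqpqpppppppqqpqq
  rot[18] = qqpp$pqqpqpppppppqqpqqq
  rot[19] = qpp$pqqpqpppppppqqpqqqq
  rot[20] = pp$pqqpqpppppppqqpqqqqq
  rot[21] = p$pqqpqpppppppqqpqqqqqp
  rot[22] = $pqqpqpppppppqqpqqqqqpp
Sorted (with $ < everything):
  sorted[0] = $pqqpqpppppppqqpqqqqqpp  (last char: 'p')
  sorted[1] = p$pqqpqpppppppqqpqqqqqp  (last char: 'p')
  sorted[2] = pp$pqqpqpppppppqqpqqqqq  (last char: 'q')
  sorted[3] = pppppppqqpqqqqqpp$pqqpq  (last char: 'q')
  sorted[4] = ppppppqqpqqqqqpp$pqqpqp  (last char: 'p')
  sorted[5] = pppppqqpqqqqqpp$pqqpqpp  (last char: 'p')
  sorted[6] = ppppqqpqqqqqpp$pqqpqppp  (last char: 'p')
  sorted[7] = pppqqpqqqqqpp$pqqpqpppp  (last char: 'p')
  sorted[8] = ppqqpqqqqqpp$pqqpqppppp  (last char: 'p')
  sorted[9] = pqpppppppqqpqqqqqpp$pqq  (last char: 'q')
  sorted[10] = pqqpqpppppppqqpqqqqqpp$  (last char: '$')
  sorted[11] = pqqpqqqqqpp$pqqpqpppppp  (last char: 'p')
  sorted[12] = pqqqqqpp$pqqpqpppppppqq  (last char: 'q')
  sorted[13] = qpp$pqqpqpppppppqqpqqqq  (last char: 'q')
  sorted[14] = qpppppppqqpqqqqqpp$pqqp  (last char: 'p')
  sorted[15] = qpqpppppppqqpqqqqqpp$pq  (last char: 'q')
  sorted[16] = qpqqqqqpp$pqqpqpppppppq  (last char: 'q')
  sorted[17] = qqpp$pqqpqpppppppqqpqqq  (last char: 'q')
  sorted[18] = qqpqpppppppqqpqqqqqpp$p  (last char: 'p')
  sorted[19] = qqpqqqqqpp$pqqpqppppppp  (last char: 'p')
  sorted[20] = qqqpp$pqqpqpppppppqqpqq  (last char: 'q')
  sorted[21] = qqqqpp$pqqpqpppppppqqpq  (last char: 'q')
  sorted[22] = qqqqqpp$pqqpqpppppppqqp  (last char: 'p')
Last column: ppqqpppppq$pqqpqqqppqqp
Original string S is at sorted index 10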